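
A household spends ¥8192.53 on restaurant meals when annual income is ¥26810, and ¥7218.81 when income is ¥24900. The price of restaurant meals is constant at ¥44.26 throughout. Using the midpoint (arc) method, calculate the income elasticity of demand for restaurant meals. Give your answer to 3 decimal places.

With a constant price, Q₁ = 8192.53/44.26 = 185.100 and Q₂ = 7218.81/44.26 = 163.100 (equivalently, work directly with expenditure since P cancels).
Midpoint %ΔQ = (7218.81 − 8192.53)/7705.67 = -0.12636; midpoint %ΔI = (24900 − 26810)/25855 = -0.07387.
η = -0.12636 / -0.07387 = 1.711.

1.711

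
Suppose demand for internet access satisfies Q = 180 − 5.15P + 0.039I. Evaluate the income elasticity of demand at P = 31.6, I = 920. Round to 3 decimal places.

0.675

At P = 31.6, I = 920: Q = 53.140.
Holding P constant, ∂Q/∂I = 0.039.
η_I = (∂Q/∂I)·(I/Q) = 0.039 × (920/53.140) = 0.675.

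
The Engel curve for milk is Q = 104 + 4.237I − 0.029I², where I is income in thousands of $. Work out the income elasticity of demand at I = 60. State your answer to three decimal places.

At I = 60: Q = 253.8200.
dQ/dI = 4.237 − 0.058I = 0.75700.
η = (dQ/dI)·(I/Q) = 0.75700 × (60/253.8200) = 0.179.

0.179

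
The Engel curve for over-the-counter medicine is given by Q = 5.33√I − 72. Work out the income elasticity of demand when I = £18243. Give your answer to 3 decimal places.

0.556

At I = 18243: Q = 647.905.
dQ/dI = 5.33/(2√I) = 0.019731 at this income.
η = (dQ/dI)·(I/Q) = 0.019731 × (18243/647.905) = 0.556.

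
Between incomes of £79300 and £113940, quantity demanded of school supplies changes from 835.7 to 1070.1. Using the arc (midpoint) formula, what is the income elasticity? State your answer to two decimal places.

0.69

ΔQ = 1070.1 − 835.7 = 234.4; midpoint Q̄ = (835.7 + 1070.1)/2 = 952.9.
ΔI = 113940 − 79300 = 34640; midpoint Ī = (79300 + 113940)/2 = 96620.
η = (ΔQ/Q̄) ÷ (ΔI/Ī) = (234.4/952.9) ÷ (34640/96620) = 0.69.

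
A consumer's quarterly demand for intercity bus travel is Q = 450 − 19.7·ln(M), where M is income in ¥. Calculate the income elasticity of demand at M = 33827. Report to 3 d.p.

-0.081

At M = 33827: Q = 244.548.
dQ/dM = -19.7/M = -0.000582375 at this income.
η = (dQ/dM)·(M/Q) = -0.000582375 × (33827/244.548) = -0.081.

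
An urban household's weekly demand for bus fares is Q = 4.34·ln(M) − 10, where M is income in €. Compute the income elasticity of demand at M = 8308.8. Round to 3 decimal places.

At M = 8308.8: Q = 29.169.
dQ/dM = 4.34/M = 0.000522338 at this income.
η = (dQ/dM)·(M/Q) = 0.000522338 × (8308.8/29.169) = 0.149.

0.149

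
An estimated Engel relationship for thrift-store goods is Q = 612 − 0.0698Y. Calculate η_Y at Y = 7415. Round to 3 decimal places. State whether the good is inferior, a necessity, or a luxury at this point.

-5.481 (inferior good)

At Y = 7415: Q = 94.433.
dQ/dY = −0.0698.
η = (dQ/dY)·(Y/Q) = -0.0698 × (7415/94.433) = -5.481.
Since η < 0, the good is an inferior good.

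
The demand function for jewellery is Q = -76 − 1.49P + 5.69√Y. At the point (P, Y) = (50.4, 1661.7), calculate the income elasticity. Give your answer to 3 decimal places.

1.434

At P = 50.4, Y = 1661.7: Q = 80.851.
Holding P constant, ∂Q/∂Y = 5.69/(2√Y) = 0.0697921.
η_Y = (∂Q/∂Y)·(Y/Q) = 0.0697921 × (1661.7/80.851) = 1.434.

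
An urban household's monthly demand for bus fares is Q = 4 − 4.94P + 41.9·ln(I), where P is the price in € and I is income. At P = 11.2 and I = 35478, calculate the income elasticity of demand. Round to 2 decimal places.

At P = 11.2, I = 35478: Q = 387.644.
Holding P constant, ∂Q/∂I = 41.9/I = 0.00118101.
η_I = (∂Q/∂I)·(I/Q) = 0.00118101 × (35478/387.644) = 0.11.

0.11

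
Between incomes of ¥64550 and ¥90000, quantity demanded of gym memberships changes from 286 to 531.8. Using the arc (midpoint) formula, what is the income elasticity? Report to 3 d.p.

1.825

ΔQ = 531.8 − 286 = 245.8; midpoint Q̄ = (286 + 531.8)/2 = 408.9.
ΔI = 90000 − 64550 = 25450; midpoint Ī = (64550 + 90000)/2 = 77275.
η = (ΔQ/Q̄) ÷ (ΔI/Ī) = (245.8/408.9) ÷ (25450/77275) = 1.825.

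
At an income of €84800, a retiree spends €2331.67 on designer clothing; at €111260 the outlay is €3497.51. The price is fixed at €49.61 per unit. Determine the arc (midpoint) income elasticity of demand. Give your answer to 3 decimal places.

1.482

With a constant price, Q₁ = 2331.67/49.61 = 47.000 and Q₂ = 3497.51/49.61 = 70.500 (equivalently, work directly with expenditure since P cancels).
Midpoint %ΔQ = (3497.51 − 2331.67)/2914.59 = 0.40000; midpoint %ΔI = (111260 − 84800)/98030 = 0.26992.
η = 0.40000 / 0.26992 = 1.482.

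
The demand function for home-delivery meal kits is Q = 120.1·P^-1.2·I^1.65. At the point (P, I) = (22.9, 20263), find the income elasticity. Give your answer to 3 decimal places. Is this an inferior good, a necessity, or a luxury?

1.650 (luxury)

For a multiplicative demand Q = A·P^α·I^β, the income elasticity is β everywhere.
Here β = 1.65, so η = 1.650.
Since η > 1, this is a luxury.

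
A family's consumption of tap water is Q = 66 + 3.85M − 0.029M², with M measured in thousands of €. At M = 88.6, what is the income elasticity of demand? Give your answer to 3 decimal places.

-0.636

At M = 88.6: Q = 179.4612.
dQ/dM = 3.85 − 0.058M = -1.28880.
η = (dQ/dM)·(M/Q) = -1.28880 × (88.6/179.4612) = -0.636.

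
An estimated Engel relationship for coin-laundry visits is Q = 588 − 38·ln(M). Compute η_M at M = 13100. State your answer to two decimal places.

-0.17

At M = 13100: Q = 227.746.
dQ/dM = -38/M = -0.00290076 at this income.
η = (dQ/dM)·(M/Q) = -0.00290076 × (13100/227.746) = -0.17.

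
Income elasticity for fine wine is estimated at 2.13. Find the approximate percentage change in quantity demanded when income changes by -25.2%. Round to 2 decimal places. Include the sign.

%ΔQ ≈ η × %ΔI = 2.13 × (-25.2%) = -53.68%.

-53.68%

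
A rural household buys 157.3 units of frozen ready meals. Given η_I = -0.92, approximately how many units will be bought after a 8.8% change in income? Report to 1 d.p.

%ΔQ ≈ η × %ΔI = -0.92 × 8.8% = -8.096%.
New Q ≈ 157.3 × (1 − 0.08096) = 144.6.

144.6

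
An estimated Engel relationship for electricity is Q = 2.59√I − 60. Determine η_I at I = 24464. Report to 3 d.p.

0.587

At I = 24464: Q = 345.101.
dQ/dI = 2.59/(2√I) = 0.00827954 at this income.
η = (dQ/dI)·(I/Q) = 0.00827954 × (24464/345.101) = 0.587.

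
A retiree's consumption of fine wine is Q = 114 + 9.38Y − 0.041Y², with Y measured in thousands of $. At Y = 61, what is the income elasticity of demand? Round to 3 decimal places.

0.500

At Y = 61: Q = 533.6190.
dQ/dY = 9.38 − 0.082Y = 4.37800.
η = (dQ/dY)·(Y/Q) = 4.37800 × (61/533.6190) = 0.500.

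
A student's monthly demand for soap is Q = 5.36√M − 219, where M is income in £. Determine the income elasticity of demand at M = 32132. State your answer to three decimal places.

0.648

At M = 32132: Q = 741.801.
dQ/dM = 5.36/(2√M) = 0.0149509 at this income.
η = (dQ/dM)·(M/Q) = 0.0149509 × (32132/741.801) = 0.648.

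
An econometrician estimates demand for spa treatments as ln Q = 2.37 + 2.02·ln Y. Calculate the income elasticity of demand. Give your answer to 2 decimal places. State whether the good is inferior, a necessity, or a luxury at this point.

In a log-linear demand, the coefficient on ln Y is the income elasticity.
So η = 2.02.
η > 1 ⇒ luxury.

2.02 (luxury)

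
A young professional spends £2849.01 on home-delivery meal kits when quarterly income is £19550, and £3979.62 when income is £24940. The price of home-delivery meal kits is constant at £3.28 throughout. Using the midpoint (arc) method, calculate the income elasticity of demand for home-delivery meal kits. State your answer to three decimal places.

1.367

With a constant price, Q₁ = 2849.01/3.28 = 868.601 and Q₂ = 3979.62/3.28 = 1213.299 (equivalently, work directly with expenditure since P cancels).
Midpoint %ΔQ = (3979.62 − 2849.01)/3414.32 = 0.33114; midpoint %ΔI = (24940 − 19550)/22245 = 0.24230.
η = 0.33114 / 0.24230 = 1.367.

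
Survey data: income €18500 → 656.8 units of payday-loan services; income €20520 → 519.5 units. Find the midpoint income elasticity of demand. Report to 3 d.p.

-2.255

ΔQ = 519.5 − 656.8 = -137.3; midpoint Q̄ = (656.8 + 519.5)/2 = 588.15.
ΔI = 20520 − 18500 = 2020; midpoint Ī = (18500 + 20520)/2 = 19510.
η = (ΔQ/Q̄) ÷ (ΔI/Ī) = (-137.3/588.15) ÷ (2020/19510) = -2.255.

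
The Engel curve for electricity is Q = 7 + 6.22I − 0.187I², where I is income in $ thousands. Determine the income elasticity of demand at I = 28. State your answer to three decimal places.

At I = 28: Q = 34.5520.
dQ/dI = 6.22 − 0.374I = -4.25200.
η = (dQ/dI)·(I/Q) = -4.25200 × (28/34.5520) = -3.446.

-3.446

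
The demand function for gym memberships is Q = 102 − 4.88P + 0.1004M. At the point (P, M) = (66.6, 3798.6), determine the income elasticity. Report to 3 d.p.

2.408

At P = 66.6, M = 3798.6: Q = 158.371.
Holding P constant, ∂Q/∂M = 0.1004.
η_M = (∂Q/∂M)·(M/Q) = 0.1004 × (3798.6/158.371) = 2.408.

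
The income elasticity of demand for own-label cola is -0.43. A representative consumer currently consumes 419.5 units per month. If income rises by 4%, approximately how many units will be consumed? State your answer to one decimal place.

412.3

%ΔQ ≈ η × %ΔI = -0.43 × 4% = -1.72%.
New Q ≈ 419.5 × (1 − 0.0172) = 412.3.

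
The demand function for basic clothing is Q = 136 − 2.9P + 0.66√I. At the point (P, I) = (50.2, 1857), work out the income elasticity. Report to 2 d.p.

At P = 50.2, I = 1857: Q = 18.861.
Holding P constant, ∂Q/∂I = 0.66/(2√I) = 0.00765787.
η_I = (∂Q/∂I)·(I/Q) = 0.00765787 × (1857/18.861) = 0.75.

0.75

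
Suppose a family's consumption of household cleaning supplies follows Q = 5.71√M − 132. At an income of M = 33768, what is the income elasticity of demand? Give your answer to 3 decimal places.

At M = 33768: Q = 917.274.
dQ/dM = 5.71/(2√M) = 0.0155365 at this income.
η = (dQ/dM)·(M/Q) = 0.0155365 × (33768/917.274) = 0.572.

0.572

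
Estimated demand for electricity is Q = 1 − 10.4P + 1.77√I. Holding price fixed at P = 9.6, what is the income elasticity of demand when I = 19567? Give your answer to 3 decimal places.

0.832

At P = 9.6, I = 19567: Q = 148.751.
Holding P constant, ∂Q/∂I = 1.77/(2√I) = 0.00632676.
η_I = (∂Q/∂I)·(I/Q) = 0.00632676 × (19567/148.751) = 0.832.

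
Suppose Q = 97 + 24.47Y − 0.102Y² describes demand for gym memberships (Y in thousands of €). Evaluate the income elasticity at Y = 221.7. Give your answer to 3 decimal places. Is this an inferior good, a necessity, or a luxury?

At Y = 221.7: Q = 508.6082.
dQ/dY = 24.47 − 0.204Y = -20.75680.
η = (dQ/dY)·(Y/Q) = -20.75680 × (221.7/508.6082) = -9.048.
η < 0 ⇒ inferior good.

-9.048 (inferior good)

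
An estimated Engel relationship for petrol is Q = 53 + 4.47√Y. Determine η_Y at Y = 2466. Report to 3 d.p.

0.404

At Y = 2466: Q = 274.975.
dQ/dY = 4.47/(2√Y) = 0.0450071 at this income.
η = (dQ/dY)·(Y/Q) = 0.0450071 × (2466/274.975) = 0.404.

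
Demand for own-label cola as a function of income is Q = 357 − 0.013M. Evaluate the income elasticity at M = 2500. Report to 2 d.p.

-0.10

At M = 2500: Q = 324.500.
dQ/dM = −0.013.
η = (dQ/dM)·(M/Q) = -0.013 × (2500/324.500) = -0.10.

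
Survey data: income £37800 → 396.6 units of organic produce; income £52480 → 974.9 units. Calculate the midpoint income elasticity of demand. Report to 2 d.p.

2.59

ΔQ = 974.9 − 396.6 = 578.3; midpoint Q̄ = (396.6 + 974.9)/2 = 685.75.
ΔI = 52480 − 37800 = 14680; midpoint Ī = (37800 + 52480)/2 = 45140.
η = (ΔQ/Q̄) ÷ (ΔI/Ī) = (578.3/685.75) ÷ (14680/45140) = 2.59.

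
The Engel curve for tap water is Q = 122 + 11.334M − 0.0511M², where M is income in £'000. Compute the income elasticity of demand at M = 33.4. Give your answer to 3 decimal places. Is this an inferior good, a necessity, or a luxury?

At M = 33.4: Q = 443.5505.
dQ/dM = 11.334 − 0.1022M = 7.92052.
η = (dQ/dM)·(M/Q) = 7.92052 × (33.4/443.5505) = 0.596.
0 < η < 1 ⇒ necessity.

0.596 (necessity)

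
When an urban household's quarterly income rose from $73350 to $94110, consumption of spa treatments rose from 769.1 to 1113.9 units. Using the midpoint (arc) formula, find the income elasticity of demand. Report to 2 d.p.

ΔQ = 1113.9 − 769.1 = 344.8; midpoint Q̄ = (769.1 + 1113.9)/2 = 941.5.
ΔI = 94110 − 73350 = 20760; midpoint Ī = (73350 + 94110)/2 = 83730.
η = (ΔQ/Q̄) ÷ (ΔI/Ī) = (344.8/941.5) ÷ (20760/83730) = 1.48.

1.48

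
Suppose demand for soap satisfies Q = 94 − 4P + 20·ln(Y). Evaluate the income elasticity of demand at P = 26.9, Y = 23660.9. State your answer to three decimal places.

0.106

At P = 26.9, Y = 23660.9: Q = 187.832.
Holding P constant, ∂Q/∂Y = 20/Y = 0.000845276.
η_Y = (∂Q/∂Y)·(Y/Q) = 0.000845276 × (23660.9/187.832) = 0.106.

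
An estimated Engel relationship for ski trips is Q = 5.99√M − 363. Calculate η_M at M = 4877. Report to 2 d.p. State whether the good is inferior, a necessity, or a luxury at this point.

3.78 (luxury)

At M = 4877: Q = 55.315.
dQ/dM = 5.99/(2√M) = 0.0428865 at this income.
η = (dQ/dM)·(M/Q) = 0.0428865 × (4877/55.315) = 3.78.
Since η > 1, the good is a luxury.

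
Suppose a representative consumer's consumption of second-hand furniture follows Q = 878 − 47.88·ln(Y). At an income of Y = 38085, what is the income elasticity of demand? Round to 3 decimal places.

At Y = 38085: Q = 372.982.
dQ/dY = -47.88/Y = -0.00125719 at this income.
η = (dQ/dY)·(Y/Q) = -0.00125719 × (38085/372.982) = -0.128.

-0.128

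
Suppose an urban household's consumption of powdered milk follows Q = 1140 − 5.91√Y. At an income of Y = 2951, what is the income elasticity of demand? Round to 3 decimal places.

At Y = 2951: Q = 818.950.
dQ/dY = -5.91/(2√Y) = -0.0543967 at this income.
η = (dQ/dY)·(Y/Q) = -0.0543967 × (2951/818.950) = -0.196.

-0.196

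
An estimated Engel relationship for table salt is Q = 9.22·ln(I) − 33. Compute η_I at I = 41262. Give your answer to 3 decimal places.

0.142

At I = 41262: Q = 64.987.
dQ/dI = 9.22/I = 0.00022345 at this income.
η = (dQ/dI)·(I/Q) = 0.00022345 × (41262/64.987) = 0.142.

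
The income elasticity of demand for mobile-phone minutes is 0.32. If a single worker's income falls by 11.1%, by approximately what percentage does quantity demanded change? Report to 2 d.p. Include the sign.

-3.55%

%ΔQ ≈ η × %ΔI = 0.32 × (-11.1%) = -3.55%.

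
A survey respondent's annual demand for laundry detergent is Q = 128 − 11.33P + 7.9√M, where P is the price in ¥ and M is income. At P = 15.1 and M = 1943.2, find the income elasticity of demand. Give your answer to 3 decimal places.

At P = 15.1, M = 1943.2: Q = 305.163.
Holding P constant, ∂Q/∂M = 7.9/(2√M) = 0.0896063.
η_M = (∂Q/∂M)·(M/Q) = 0.0896063 × (1943.2/305.163) = 0.571.

0.571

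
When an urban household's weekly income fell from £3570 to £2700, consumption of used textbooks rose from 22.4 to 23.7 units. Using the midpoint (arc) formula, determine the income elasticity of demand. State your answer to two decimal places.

ΔQ = 23.7 − 22.4 = 1.3; midpoint Q̄ = (22.4 + 23.7)/2 = 23.05.
ΔI = 2700 − 3570 = -870; midpoint Ī = (3570 + 2700)/2 = 3135.
η = (ΔQ/Q̄) ÷ (ΔI/Ī) = (1.3/23.05) ÷ (-870/3135) = -0.20.

-0.20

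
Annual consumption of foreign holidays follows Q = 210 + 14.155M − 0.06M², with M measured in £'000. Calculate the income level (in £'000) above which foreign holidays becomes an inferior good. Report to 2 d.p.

117.96

dQ/dM = 14.155 − 0.12M.
The good is inferior where dQ/dM < 0. Setting dQ/dM = 0 gives M = 14.155 / 0.12 = 117.96.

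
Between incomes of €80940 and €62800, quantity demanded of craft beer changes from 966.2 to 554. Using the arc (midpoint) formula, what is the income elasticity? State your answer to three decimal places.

2.149

ΔQ = 554 − 966.2 = -412.2; midpoint Q̄ = (966.2 + 554)/2 = 760.1.
ΔI = 62800 − 80940 = -18140; midpoint Ī = (80940 + 62800)/2 = 71870.
η = (ΔQ/Q̄) ÷ (ΔI/Ī) = (-412.2/760.1) ÷ (-18140/71870) = 2.149.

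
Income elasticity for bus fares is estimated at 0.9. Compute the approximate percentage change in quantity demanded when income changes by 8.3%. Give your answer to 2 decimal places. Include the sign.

7.47%

%ΔQ ≈ η × %ΔI = 0.9 × 8.3% = 7.47%.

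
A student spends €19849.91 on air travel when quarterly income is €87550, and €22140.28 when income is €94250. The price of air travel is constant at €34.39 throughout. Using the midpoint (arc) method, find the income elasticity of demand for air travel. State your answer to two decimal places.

With a constant price, Q₁ = 19849.91/34.39 = 577.200 and Q₂ = 22140.28/34.39 = 643.800 (equivalently, work directly with expenditure since P cancels).
Midpoint %ΔQ = (22140.28 − 19849.91)/20995.10 = 0.10909; midpoint %ΔI = (94250 − 87550)/90900 = 0.07371.
η = 0.10909 / 0.07371 = 1.48.

1.48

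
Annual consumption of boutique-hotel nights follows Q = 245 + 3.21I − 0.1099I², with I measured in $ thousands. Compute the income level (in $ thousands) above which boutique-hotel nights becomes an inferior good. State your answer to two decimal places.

dQ/dI = 3.21 − 0.2198I.
The good is inferior where dQ/dI < 0. Setting dQ/dI = 0 gives I = 3.21 / 0.2198 = 14.60.

14.60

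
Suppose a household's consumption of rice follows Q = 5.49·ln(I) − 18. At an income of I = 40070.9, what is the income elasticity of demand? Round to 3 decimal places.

At I = 40070.9: Q = 40.185.
dQ/dI = 5.49/I = 0.000137007 at this income.
η = (dQ/dI)·(I/Q) = 0.000137007 × (40070.9/40.185) = 0.137.

0.137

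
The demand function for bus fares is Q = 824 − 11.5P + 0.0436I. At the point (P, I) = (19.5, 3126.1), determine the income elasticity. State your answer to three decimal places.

At P = 19.5, I = 3126.1: Q = 736.048.
Holding P constant, ∂Q/∂I = 0.0436.
η_I = (∂Q/∂I)·(I/Q) = 0.0436 × (3126.1/736.048) = 0.185.

0.185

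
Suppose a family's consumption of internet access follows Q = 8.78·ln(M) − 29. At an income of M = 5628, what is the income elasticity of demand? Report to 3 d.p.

At M = 5628: Q = 46.820.
dQ/dM = 8.78/M = 0.00156006 at this income.
η = (dQ/dM)·(M/Q) = 0.00156006 × (5628/46.820) = 0.188.

0.188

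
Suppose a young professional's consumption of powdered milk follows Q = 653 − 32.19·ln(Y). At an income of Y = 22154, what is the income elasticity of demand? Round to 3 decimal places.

-0.097

At Y = 22154: Q = 330.914.
dQ/dY = -32.19/Y = -0.00145301 at this income.
η = (dQ/dY)·(Y/Q) = -0.00145301 × (22154/330.914) = -0.097.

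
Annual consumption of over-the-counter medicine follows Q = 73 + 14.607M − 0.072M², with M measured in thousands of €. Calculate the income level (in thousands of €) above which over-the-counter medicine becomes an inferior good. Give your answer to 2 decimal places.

101.44

dQ/dM = 14.607 − 0.144M.
The good is inferior where dQ/dM < 0. Setting dQ/dM = 0 gives M = 14.607 / 0.144 = 101.44.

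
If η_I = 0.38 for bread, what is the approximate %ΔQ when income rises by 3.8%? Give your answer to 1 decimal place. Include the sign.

1.4%

%ΔQ ≈ η × %ΔI = 0.38 × 3.8% = 1.4%.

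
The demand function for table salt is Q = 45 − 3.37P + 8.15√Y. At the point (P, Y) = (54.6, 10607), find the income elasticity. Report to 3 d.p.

At P = 54.6, Y = 10607: Q = 700.369.
Holding P constant, ∂Q/∂Y = 8.15/(2√Y) = 0.0395668.
η_Y = (∂Q/∂Y)·(Y/Q) = 0.0395668 × (10607/700.369) = 0.599.

0.599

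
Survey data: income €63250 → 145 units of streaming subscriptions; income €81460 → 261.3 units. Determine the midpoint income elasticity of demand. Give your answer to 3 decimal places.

2.275

ΔQ = 261.3 − 145 = 116.3; midpoint Q̄ = (145 + 261.3)/2 = 203.15.
ΔI = 81460 − 63250 = 18210; midpoint Ī = (63250 + 81460)/2 = 72355.
η = (ΔQ/Q̄) ÷ (ΔI/Ī) = (116.3/203.15) ÷ (18210/72355) = 2.275.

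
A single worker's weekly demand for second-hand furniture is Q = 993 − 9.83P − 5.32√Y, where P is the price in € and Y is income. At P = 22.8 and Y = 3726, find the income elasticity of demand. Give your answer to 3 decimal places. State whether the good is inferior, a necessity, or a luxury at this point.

At P = 22.8, Y = 3726: Q = 444.138.
Holding P constant, ∂Q/∂Y = -5.32/(2√Y) = -0.0435773.
η_Y = (∂Q/∂Y)·(Y/Q) = -0.0435773 × (3726/444.138) = -0.366.
Since η < 0, this is an inferior good.

-0.366 (inferior good)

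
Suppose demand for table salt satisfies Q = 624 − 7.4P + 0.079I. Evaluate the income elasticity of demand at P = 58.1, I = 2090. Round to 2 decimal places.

At P = 58.1, I = 2090: Q = 359.170.
Holding P constant, ∂Q/∂I = 0.079.
η_I = (∂Q/∂I)·(I/Q) = 0.079 × (2090/359.170) = 0.46.

0.46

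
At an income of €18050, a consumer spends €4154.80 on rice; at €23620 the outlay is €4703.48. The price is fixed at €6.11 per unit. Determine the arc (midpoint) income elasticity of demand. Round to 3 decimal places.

0.463

With a constant price, Q₁ = 4154.80/6.11 = 680.000 and Q₂ = 4703.48/6.11 = 769.800 (equivalently, work directly with expenditure since P cancels).
Midpoint %ΔQ = (4703.48 − 4154.80)/4429.14 = 0.12388; midpoint %ΔI = (23620 − 18050)/20835 = 0.26734.
η = 0.12388 / 0.26734 = 0.463.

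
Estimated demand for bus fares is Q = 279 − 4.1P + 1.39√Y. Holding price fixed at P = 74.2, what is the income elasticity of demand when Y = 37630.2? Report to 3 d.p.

0.552

At P = 74.2, Y = 37630.2: Q = 244.419.
Holding P constant, ∂Q/∂Y = 1.39/(2√Y) = 0.00358275.
η_Y = (∂Q/∂Y)·(Y/Q) = 0.00358275 × (37630.2/244.419) = 0.552.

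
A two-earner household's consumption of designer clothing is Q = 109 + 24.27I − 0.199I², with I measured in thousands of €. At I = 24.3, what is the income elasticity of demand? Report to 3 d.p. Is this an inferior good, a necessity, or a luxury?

0.610 (necessity)

At I = 24.3: Q = 581.2535.
dQ/dI = 24.27 − 0.398I = 14.59860.
η = (dQ/dI)·(I/Q) = 14.59860 × (24.3/581.2535) = 0.610.
0 < η < 1 ⇒ necessity.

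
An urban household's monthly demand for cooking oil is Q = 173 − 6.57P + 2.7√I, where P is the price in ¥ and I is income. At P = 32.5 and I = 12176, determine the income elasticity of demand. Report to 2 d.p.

At P = 32.5, I = 12176: Q = 257.406.
Holding P constant, ∂Q/∂I = 2.7/(2√I) = 0.0122344.
η_I = (∂Q/∂I)·(I/Q) = 0.0122344 × (12176/257.406) = 0.58.

0.58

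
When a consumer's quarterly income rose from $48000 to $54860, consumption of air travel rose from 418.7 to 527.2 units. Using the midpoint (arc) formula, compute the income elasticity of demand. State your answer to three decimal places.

1.720

ΔQ = 527.2 − 418.7 = 108.5; midpoint Q̄ = (418.7 + 527.2)/2 = 472.95.
ΔI = 54860 − 48000 = 6860; midpoint Ī = (48000 + 54860)/2 = 51430.
η = (ΔQ/Q̄) ÷ (ΔI/Ī) = (108.5/472.95) ÷ (6860/51430) = 1.720.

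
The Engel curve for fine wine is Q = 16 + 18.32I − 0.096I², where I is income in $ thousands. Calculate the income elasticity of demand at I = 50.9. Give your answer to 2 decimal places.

At I = 50.9: Q = 699.7702.
dQ/dI = 18.32 − 0.192I = 8.54720.
η = (dQ/dI)·(I/Q) = 8.54720 × (50.9/699.7702) = 0.62.

0.62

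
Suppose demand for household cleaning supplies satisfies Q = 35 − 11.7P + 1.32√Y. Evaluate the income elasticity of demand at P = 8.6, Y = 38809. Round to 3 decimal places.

0.669

At P = 8.6, Y = 38809: Q = 194.420.
Holding P constant, ∂Q/∂Y = 1.32/(2√Y) = 0.00335025.
η_Y = (∂Q/∂Y)·(Y/Q) = 0.00335025 × (38809/194.420) = 0.669.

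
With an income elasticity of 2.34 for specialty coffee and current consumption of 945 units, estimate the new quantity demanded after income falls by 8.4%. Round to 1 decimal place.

759.3

%ΔQ ≈ η × %ΔI = 2.34 × (-8.4%) = -19.656%.
New Q ≈ 945 × (1 − 0.19656) = 759.3.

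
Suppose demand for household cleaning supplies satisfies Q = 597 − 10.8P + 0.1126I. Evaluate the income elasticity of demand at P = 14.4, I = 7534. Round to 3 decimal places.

0.658

At P = 14.4, I = 7534: Q = 1289.808.
Holding P constant, ∂Q/∂I = 0.1126.
η_I = (∂Q/∂I)·(I/Q) = 0.1126 × (7534/1289.808) = 0.658.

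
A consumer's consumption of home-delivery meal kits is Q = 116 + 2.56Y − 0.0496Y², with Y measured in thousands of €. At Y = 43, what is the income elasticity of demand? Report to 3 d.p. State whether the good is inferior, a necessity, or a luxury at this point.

-0.546 (inferior good)

At Y = 43: Q = 134.3696.
dQ/dY = 2.56 − 0.0992Y = -1.70560.
η = (dQ/dY)·(Y/Q) = -1.70560 × (43/134.3696) = -0.546.
η < 0 ⇒ inferior good.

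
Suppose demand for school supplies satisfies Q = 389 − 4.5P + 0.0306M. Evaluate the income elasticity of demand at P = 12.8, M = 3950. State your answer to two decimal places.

At P = 12.8, M = 3950: Q = 452.270.
Holding P constant, ∂Q/∂M = 0.0306.
η_M = (∂Q/∂M)·(M/Q) = 0.0306 × (3950/452.270) = 0.27.

0.27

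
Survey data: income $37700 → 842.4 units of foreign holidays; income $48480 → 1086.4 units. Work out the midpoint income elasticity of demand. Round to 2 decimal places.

1.01

ΔQ = 1086.4 − 842.4 = 244; midpoint Q̄ = (842.4 + 1086.4)/2 = 964.4.
ΔI = 48480 − 37700 = 10780; midpoint Ī = (37700 + 48480)/2 = 43090.
η = (ΔQ/Q̄) ÷ (ΔI/Ī) = (244/964.4) ÷ (10780/43090) = 1.01.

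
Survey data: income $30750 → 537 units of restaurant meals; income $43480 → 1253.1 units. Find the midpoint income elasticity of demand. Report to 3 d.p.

2.333

ΔQ = 1253.1 − 537 = 716.1; midpoint Q̄ = (537 + 1253.1)/2 = 895.05.
ΔI = 43480 − 30750 = 12730; midpoint Ī = (30750 + 43480)/2 = 37115.
η = (ΔQ/Q̄) ÷ (ΔI/Ī) = (716.1/895.05) ÷ (12730/37115) = 2.333.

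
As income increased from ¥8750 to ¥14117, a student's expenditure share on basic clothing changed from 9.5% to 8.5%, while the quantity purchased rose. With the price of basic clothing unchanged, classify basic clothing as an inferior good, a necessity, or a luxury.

necessity

Quantity rises but the budget share falls as income rises, so 0 < η < 1.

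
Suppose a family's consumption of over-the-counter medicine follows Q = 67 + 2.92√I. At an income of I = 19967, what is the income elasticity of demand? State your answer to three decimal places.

At I = 19967: Q = 479.610.
dQ/dI = 2.92/(2√I) = 0.0103323 at this income.
η = (dQ/dI)·(I/Q) = 0.0103323 × (19967/479.610) = 0.430.

0.430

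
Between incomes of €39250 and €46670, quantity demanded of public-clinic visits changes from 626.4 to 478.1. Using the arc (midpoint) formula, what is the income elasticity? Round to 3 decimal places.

ΔQ = 478.1 − 626.4 = -148.3; midpoint Q̄ = (626.4 + 478.1)/2 = 552.25.
ΔI = 46670 − 39250 = 7420; midpoint Ī = (39250 + 46670)/2 = 42960.
η = (ΔQ/Q̄) ÷ (ΔI/Ī) = (-148.3/552.25) ÷ (7420/42960) = -1.555.

-1.555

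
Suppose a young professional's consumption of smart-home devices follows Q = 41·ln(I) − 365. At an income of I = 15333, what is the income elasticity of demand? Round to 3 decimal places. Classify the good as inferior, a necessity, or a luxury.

1.360 (luxury)

At I = 15333: Q = 30.148.
dQ/dI = 41/I = 0.00267397 at this income.
η = (dQ/dI)·(I/Q) = 0.00267397 × (15333/30.148) = 1.360.
Since η > 1, the good is a luxury.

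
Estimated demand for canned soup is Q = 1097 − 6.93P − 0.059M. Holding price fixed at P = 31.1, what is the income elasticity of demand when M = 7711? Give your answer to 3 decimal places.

At P = 31.1, M = 7711: Q = 426.528.
Holding P constant, ∂Q/∂M = −0.059.
η_M = (∂Q/∂M)·(M/Q) = -0.059 × (7711/426.528) = -1.067.

-1.067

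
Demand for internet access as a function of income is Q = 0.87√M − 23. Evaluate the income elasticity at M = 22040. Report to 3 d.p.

0.608

At M = 22040: Q = 106.159.
dQ/dM = 0.87/(2√M) = 0.00293011 at this income.
η = (dQ/dM)·(M/Q) = 0.00293011 × (22040/106.159) = 0.608.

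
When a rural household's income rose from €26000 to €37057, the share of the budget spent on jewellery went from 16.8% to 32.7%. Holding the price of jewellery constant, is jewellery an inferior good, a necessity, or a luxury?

luxury

The budget share rises as income rises, so η > 1.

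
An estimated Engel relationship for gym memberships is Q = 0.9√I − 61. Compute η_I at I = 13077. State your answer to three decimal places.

At I = 13077: Q = 41.919.
dQ/dI = 0.9/(2√I) = 0.00393512 at this income.
η = (dQ/dI)·(I/Q) = 0.00393512 × (13077/41.919) = 1.228.

1.228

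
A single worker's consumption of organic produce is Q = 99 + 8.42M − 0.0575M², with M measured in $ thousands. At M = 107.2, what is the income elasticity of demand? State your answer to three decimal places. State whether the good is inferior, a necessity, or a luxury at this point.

-1.229 (inferior good)

At M = 107.2: Q = 340.8432.
dQ/dM = 8.42 − 0.115M = -3.90800.
η = (dQ/dM)·(M/Q) = -3.90800 × (107.2/340.8432) = -1.229.
η < 0 ⇒ inferior good.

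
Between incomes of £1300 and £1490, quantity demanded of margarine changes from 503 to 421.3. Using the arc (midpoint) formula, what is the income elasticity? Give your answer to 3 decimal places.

-1.298

ΔQ = 421.3 − 503 = -81.7; midpoint Q̄ = (503 + 421.3)/2 = 462.15.
ΔI = 1490 − 1300 = 190; midpoint Ī = (1300 + 1490)/2 = 1395.
η = (ΔQ/Q̄) ÷ (ΔI/Ī) = (-81.7/462.15) ÷ (190/1395) = -1.298.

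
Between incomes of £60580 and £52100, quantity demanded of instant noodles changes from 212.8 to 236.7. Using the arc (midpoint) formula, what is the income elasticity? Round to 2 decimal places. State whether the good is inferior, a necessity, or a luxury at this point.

ΔQ = 236.7 − 212.8 = 23.9; midpoint Q̄ = (212.8 + 236.7)/2 = 224.75.
ΔI = 52100 − 60580 = -8480; midpoint Ī = (60580 + 52100)/2 = 56340.
η = (ΔQ/Q̄) ÷ (ΔI/Ī) = (23.9/224.75) ÷ (-8480/56340) = -0.71.
η < 0 ⇒ inferior good.

-0.71 (inferior good)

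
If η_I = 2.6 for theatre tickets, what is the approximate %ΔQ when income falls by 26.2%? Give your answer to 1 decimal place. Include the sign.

%ΔQ ≈ η × %ΔI = 2.6 × (-26.2%) = -68.1%.

-68.1%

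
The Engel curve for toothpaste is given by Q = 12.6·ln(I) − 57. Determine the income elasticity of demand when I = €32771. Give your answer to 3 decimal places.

At I = 32771: Q = 74.006.
dQ/dI = 12.6/I = 0.000384486 at this income.
η = (dQ/dI)·(I/Q) = 0.000384486 × (32771/74.006) = 0.170.

0.170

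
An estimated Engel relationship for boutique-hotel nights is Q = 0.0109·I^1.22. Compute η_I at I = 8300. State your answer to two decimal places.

For Q = A·I^β the income elasticity is constant and equal to β.
Here β = 1.22, so η = 1.22.

1.22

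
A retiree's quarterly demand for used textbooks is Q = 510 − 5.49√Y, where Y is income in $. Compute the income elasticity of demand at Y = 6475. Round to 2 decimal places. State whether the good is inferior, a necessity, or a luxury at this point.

At Y = 6475: Q = 68.234.
dQ/dY = -5.49/(2√Y) = -0.0341132 at this income.
η = (dQ/dY)·(Y/Q) = -0.0341132 × (6475/68.234) = -3.24.
Since η < 0, the good is an inferior good.

-3.24 (inferior good)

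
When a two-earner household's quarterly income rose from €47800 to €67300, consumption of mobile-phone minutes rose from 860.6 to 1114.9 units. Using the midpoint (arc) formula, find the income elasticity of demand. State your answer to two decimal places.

ΔQ = 1114.9 − 860.6 = 254.3; midpoint Q̄ = (860.6 + 1114.9)/2 = 987.75.
ΔI = 67300 − 47800 = 19500; midpoint Ī = (47800 + 67300)/2 = 57550.
η = (ΔQ/Q̄) ÷ (ΔI/Ī) = (254.3/987.75) ÷ (19500/57550) = 0.76.

0.76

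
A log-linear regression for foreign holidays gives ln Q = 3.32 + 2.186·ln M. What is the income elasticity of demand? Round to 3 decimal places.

2.186

In a log-linear demand, the coefficient on ln M is the income elasticity.
So η = 2.186.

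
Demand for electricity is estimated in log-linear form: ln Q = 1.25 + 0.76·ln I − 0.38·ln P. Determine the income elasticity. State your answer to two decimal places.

In a log-linear demand, the coefficient on ln I is the income elasticity.
So η = 0.76.

0.76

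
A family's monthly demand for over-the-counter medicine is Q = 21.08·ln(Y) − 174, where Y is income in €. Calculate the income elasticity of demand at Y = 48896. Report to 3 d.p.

0.393

At Y = 48896: Q = 53.610.
dQ/dY = 21.08/Y = 0.000431119 at this income.
η = (dQ/dY)·(Y/Q) = 0.000431119 × (48896/53.610) = 0.393.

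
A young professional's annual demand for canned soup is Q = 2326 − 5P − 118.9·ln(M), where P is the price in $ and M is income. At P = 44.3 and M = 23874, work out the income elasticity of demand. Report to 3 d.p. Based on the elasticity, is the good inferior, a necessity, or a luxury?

At P = 44.3, M = 23874: Q = 905.923.
Holding P constant, ∂Q/∂M = -118.9/M = -0.00498031.
η_M = (∂Q/∂M)·(M/Q) = -0.00498031 × (23874/905.923) = -0.131.
Since η < 0, this is an inferior good.

-0.131 (inferior good)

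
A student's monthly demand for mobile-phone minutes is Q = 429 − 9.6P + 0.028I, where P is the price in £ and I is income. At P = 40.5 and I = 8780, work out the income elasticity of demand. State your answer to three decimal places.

At P = 40.5, I = 8780: Q = 286.040.
Holding P constant, ∂Q/∂I = 0.028.
η_I = (∂Q/∂I)·(I/Q) = 0.028 × (8780/286.040) = 0.859.

0.859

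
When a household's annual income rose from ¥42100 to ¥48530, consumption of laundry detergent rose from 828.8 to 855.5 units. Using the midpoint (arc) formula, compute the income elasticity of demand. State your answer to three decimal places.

0.223

ΔQ = 855.5 − 828.8 = 26.7; midpoint Q̄ = (828.8 + 855.5)/2 = 842.15.
ΔI = 48530 − 42100 = 6430; midpoint Ī = (42100 + 48530)/2 = 45315.
η = (ΔQ/Q̄) ÷ (ΔI/Ī) = (26.7/842.15) ÷ (6430/45315) = 0.223.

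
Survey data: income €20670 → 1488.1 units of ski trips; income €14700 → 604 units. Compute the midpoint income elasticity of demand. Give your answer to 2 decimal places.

ΔQ = 604 − 1488.1 = -884.1; midpoint Q̄ = (1488.1 + 604)/2 = 1046.05.
ΔI = 14700 − 20670 = -5970; midpoint Ī = (20670 + 14700)/2 = 17685.
η = (ΔQ/Q̄) ÷ (ΔI/Ī) = (-884.1/1046.05) ÷ (-5970/17685) = 2.50.

2.50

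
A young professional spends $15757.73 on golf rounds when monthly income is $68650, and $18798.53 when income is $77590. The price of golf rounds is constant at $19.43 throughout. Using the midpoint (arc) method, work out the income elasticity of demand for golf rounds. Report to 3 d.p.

1.439

With a constant price, Q₁ = 15757.73/19.43 = 811.000 and Q₂ = 18798.53/19.43 = 967.500 (equivalently, work directly with expenditure since P cancels).
Midpoint %ΔQ = (18798.53 − 15757.73)/17278.13 = 0.17599; midpoint %ΔI = (77590 − 68650)/73120 = 0.12226.
η = 0.17599 / 0.12226 = 1.439.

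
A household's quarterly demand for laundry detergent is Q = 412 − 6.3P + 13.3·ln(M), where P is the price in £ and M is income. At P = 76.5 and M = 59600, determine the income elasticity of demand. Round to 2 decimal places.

0.17

At P = 76.5, M = 59600: Q = 76.289.
Holding P constant, ∂Q/∂M = 13.3/M = 0.000223154.
η_M = (∂Q/∂M)·(M/Q) = 0.000223154 × (59600/76.289) = 0.17.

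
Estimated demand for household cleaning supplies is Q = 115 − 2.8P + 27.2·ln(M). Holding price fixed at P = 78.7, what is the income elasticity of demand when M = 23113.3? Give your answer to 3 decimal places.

0.162

At P = 78.7, M = 23113.3: Q = 167.950.
Holding P constant, ∂Q/∂M = 27.2/M = 0.00117681.
η_M = (∂Q/∂M)·(M/Q) = 0.00117681 × (23113.3/167.950) = 0.162.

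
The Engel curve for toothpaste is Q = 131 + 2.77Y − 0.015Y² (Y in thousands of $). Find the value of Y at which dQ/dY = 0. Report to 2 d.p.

dQ/dY = 2.77 − 0.03Y.
The good is inferior where dQ/dY < 0. Setting dQ/dY = 0 gives Y = 2.77 / 0.03 = 92.33.

92.33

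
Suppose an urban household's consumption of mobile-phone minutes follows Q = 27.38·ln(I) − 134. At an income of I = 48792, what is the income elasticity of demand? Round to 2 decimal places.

0.17

At I = 48792: Q = 161.576.
dQ/dI = 27.38/I = 0.000561158 at this income.
η = (dQ/dI)·(I/Q) = 0.000561158 × (48792/161.576) = 0.17.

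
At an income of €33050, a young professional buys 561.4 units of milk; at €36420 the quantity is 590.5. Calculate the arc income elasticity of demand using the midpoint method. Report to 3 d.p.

ΔQ = 590.5 − 561.4 = 29.1; midpoint Q̄ = (561.4 + 590.5)/2 = 575.95.
ΔI = 36420 − 33050 = 3370; midpoint Ī = (33050 + 36420)/2 = 34735.
η = (ΔQ/Q̄) ÷ (ΔI/Ī) = (29.1/575.95) ÷ (3370/34735) = 0.521.

0.521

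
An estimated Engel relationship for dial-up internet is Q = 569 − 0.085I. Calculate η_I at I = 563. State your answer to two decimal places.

-0.09

At I = 563: Q = 521.145.
dQ/dI = −0.085.
η = (dQ/dI)·(I/Q) = -0.085 × (563/521.145) = -0.09.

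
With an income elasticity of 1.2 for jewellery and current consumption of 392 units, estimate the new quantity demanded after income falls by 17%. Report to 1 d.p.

%ΔQ ≈ η × %ΔI = 1.2 × (-17%) = -20.4%.
New Q ≈ 392 × (1 − 0.204) = 312.0.

312.0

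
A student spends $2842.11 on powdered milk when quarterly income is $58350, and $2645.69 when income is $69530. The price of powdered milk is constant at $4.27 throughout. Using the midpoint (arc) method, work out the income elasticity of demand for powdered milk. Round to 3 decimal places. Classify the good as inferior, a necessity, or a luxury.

With a constant price, Q₁ = 2842.11/4.27 = 665.600 and Q₂ = 2645.69/4.27 = 619.600 (equivalently, work directly with expenditure since P cancels).
Midpoint %ΔQ = (2645.69 − 2842.11)/2743.90 = -0.07158; midpoint %ΔI = (69530 − 58350)/63940 = 0.17485.
η = -0.07158 / 0.17485 = -0.409.
η < 0 ⇒ inferior good.

-0.409 (inferior good)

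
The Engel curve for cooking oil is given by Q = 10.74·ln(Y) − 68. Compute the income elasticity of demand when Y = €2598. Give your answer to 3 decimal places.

At Y = 2598: Q = 16.443.
dQ/dY = 10.74/Y = 0.00413395 at this income.
η = (dQ/dY)·(Y/Q) = 0.00413395 × (2598/16.443) = 0.653.

0.653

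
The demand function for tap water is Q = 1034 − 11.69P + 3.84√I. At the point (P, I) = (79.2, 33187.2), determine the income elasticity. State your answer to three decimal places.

0.433

At P = 79.2, I = 33187.2: Q = 807.698.
Holding P constant, ∂Q/∂I = 3.84/(2√I) = 0.0105394.
η_I = (∂Q/∂I)·(I/Q) = 0.0105394 × (33187.2/807.698) = 0.433.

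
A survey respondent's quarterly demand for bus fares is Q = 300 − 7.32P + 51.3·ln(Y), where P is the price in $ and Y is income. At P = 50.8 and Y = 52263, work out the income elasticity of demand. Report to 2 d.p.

At P = 50.8, Y = 52263: Q = 485.469.
Holding P constant, ∂Q/∂Y = 51.3/Y = 0.000981574.
η_Y = (∂Q/∂Y)·(Y/Q) = 0.000981574 × (52263/485.469) = 0.11.

0.11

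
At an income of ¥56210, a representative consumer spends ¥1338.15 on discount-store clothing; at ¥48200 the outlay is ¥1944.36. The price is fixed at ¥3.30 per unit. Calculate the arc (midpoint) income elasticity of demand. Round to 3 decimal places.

With a constant price, Q₁ = 1338.15/3.30 = 405.500 and Q₂ = 1944.36/3.30 = 589.200 (equivalently, work directly with expenditure since P cancels).
Midpoint %ΔQ = (1944.36 − 1338.15)/1641.26 = 0.36936; midpoint %ΔI = (48200 − 56210)/52205 = -0.15343.
η = 0.36936 / -0.15343 = -2.407.

-2.407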